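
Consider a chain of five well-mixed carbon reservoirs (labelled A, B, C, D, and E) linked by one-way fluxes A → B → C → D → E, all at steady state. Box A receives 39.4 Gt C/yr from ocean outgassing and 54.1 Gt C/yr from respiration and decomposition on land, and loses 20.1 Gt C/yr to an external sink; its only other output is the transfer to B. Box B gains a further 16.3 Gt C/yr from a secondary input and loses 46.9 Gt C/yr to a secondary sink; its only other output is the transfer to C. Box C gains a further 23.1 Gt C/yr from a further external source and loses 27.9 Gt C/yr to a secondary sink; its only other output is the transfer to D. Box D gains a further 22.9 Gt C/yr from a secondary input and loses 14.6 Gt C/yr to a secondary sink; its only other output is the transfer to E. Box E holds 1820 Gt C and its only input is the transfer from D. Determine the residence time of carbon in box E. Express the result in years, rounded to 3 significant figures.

39.3 yr

Box A: F(A→B) = (39.4 + 54.1) − 20.1 = 73.400 Gt C/yr.
Box B: F(B→C) = (73.400 + 16.3) − 46.9 = 42.800 Gt C/yr.
Box C: F(C→D) = (42.800 + 23.1) − 27.9 = 38.000 Gt C/yr.
Box D: F(D→E) = (38.000 + 22.9) − 14.6 = 46.300 Gt C/yr.
Box E throughput = its input = 46.300 Gt C/yr; τ = 1820 / 46.300 = 39.31 yr.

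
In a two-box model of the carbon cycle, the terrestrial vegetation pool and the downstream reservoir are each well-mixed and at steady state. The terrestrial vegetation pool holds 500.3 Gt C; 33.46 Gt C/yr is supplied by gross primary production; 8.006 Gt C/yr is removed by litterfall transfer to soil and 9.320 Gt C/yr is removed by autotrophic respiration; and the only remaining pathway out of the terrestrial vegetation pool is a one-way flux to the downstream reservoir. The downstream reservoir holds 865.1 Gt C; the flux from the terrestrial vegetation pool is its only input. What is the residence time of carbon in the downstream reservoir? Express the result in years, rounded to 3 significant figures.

53.6 yr

Balance the terrestrial vegetation pool: ΣF_in = 33.460 Gt C/yr.
Flux to the downstream reservoir = ΣF_in − (8.006 + 9.320) = 16.134 Gt C/yr.
At steady state the output of the downstream reservoir equals its input, 16.134 Gt C/yr.
τ = M / F = 865.1 / 16.134 = 53.62 yr.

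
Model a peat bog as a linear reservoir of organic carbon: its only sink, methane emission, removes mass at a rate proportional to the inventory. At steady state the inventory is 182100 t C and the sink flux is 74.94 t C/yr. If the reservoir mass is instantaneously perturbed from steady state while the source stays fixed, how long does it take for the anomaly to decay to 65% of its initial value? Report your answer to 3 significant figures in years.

For a linear reservoir the anomaly decays as exp(−t/τ) with τ = M/F = 182100/74.94 = 2430 yr.
exp(−t/τ) = 0.65 ⇒ t = −τ ln(0.65) = 2430 × 0.4308 = 1047 yr.

1050 yr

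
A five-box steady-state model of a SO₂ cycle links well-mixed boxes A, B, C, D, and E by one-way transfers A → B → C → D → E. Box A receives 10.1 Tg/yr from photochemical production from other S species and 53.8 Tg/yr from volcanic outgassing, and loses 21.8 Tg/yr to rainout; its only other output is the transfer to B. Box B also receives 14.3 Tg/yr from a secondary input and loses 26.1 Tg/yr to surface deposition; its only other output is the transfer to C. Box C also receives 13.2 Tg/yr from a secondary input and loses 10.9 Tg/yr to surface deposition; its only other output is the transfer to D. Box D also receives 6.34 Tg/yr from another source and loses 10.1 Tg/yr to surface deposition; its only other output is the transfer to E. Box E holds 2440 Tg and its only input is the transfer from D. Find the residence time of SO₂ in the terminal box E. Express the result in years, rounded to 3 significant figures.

Box A: F(A→B) = (10.1 + 53.8) − 21.8 = 42.100 Tg/yr.
Box B: F(B→C) = (42.100 + 14.3) − 26.1 = 30.300 Tg/yr.
Box C: F(C→D) = (30.300 + 13.2) − 10.9 = 32.600 Tg/yr.
Box D: F(D→E) = (32.600 + 6.34) − 10.1 = 28.840 Tg/yr.
Box E throughput = its input = 28.840 Tg/yr; τ = 2440 / 28.840 = 84.60 yr.

84.6 yr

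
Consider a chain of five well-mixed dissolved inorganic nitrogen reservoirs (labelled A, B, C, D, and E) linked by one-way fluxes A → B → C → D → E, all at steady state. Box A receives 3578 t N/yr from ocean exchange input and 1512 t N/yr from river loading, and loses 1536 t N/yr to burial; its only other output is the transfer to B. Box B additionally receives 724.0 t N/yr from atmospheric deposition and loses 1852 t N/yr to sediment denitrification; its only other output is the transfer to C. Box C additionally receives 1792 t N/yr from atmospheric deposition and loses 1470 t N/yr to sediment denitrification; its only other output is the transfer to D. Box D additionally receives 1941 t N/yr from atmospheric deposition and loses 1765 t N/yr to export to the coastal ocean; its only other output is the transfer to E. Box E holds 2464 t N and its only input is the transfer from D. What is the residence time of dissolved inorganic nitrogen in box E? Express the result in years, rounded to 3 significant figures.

0.843 yr

Box A: F(A→B) = (3578 + 1512) − 1536 = 3554.0 t N/yr.
Box B: F(B→C) = (3554.0 + 724.0) − 1852 = 2426.0 t N/yr.
Box C: F(C→D) = (2426.0 + 1792) − 1470 = 2748.0 t N/yr.
Box D: F(D→E) = (2748.0 + 1941) − 1765 = 2924.0 t N/yr.
Box E throughput = its input = 2924.0 t N/yr; τ = 2464 / 2924.0 = 0.8427 yr.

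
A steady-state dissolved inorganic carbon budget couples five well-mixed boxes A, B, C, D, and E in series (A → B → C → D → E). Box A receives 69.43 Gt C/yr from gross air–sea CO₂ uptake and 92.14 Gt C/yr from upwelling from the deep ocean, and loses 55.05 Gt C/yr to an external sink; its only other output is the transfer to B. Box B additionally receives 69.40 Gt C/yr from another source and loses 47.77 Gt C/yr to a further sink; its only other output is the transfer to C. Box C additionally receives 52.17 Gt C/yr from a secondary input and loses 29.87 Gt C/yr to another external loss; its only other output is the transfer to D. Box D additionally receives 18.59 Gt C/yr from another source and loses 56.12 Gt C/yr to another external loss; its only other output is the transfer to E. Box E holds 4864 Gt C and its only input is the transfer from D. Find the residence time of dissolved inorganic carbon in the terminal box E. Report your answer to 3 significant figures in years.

43.1 yr

Box A: F(A→B) = (69.43 + 92.14) − 55.05 = 106.52 Gt C/yr.
Box B: F(B→C) = (106.52 + 69.40) − 47.77 = 128.15 Gt C/yr.
Box C: F(C→D) = (128.15 + 52.17) − 29.87 = 150.45 Gt C/yr.
Box D: F(D→E) = (150.45 + 18.59) − 56.12 = 112.92 Gt C/yr.
Box E throughput = its input = 112.92 Gt C/yr; τ = 4864 / 112.92 = 43.07 yr.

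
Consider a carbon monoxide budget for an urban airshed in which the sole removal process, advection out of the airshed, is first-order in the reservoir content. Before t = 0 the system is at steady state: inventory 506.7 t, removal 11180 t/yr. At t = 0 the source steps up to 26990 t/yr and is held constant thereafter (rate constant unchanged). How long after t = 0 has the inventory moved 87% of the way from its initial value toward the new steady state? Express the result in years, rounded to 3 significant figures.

0.0925 yr

τ = M₀/F₀ = 506.7/11180 = 0.04532 yr.
The remaining gap fraction is e^(−t/τ); 87% covered ⇒ e^(−t/τ) = 0.130.
t = −τ ln(0.130) = 0.04532 × 2.040 = 0.09247 yr.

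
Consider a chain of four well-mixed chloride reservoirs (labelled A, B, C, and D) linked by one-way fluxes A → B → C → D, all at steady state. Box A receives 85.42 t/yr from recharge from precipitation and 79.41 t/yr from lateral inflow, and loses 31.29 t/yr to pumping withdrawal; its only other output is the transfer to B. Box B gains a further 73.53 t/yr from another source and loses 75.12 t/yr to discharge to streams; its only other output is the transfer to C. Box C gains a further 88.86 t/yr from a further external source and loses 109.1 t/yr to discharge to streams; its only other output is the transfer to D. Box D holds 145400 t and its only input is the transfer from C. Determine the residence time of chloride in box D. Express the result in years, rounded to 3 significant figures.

Box A: F(A→B) = (85.42 + 79.41) − 31.29 = 133.54 t/yr.
Box B: F(B→C) = (133.54 + 73.53) − 75.12 = 131.95 t/yr.
Box C: F(C→D) = (131.95 + 88.86) − 109.1 = 111.71 t/yr.
Box D throughput = its input = 111.71 t/yr; τ = 145400 / 111.71 = 1302 yr.

1300 yr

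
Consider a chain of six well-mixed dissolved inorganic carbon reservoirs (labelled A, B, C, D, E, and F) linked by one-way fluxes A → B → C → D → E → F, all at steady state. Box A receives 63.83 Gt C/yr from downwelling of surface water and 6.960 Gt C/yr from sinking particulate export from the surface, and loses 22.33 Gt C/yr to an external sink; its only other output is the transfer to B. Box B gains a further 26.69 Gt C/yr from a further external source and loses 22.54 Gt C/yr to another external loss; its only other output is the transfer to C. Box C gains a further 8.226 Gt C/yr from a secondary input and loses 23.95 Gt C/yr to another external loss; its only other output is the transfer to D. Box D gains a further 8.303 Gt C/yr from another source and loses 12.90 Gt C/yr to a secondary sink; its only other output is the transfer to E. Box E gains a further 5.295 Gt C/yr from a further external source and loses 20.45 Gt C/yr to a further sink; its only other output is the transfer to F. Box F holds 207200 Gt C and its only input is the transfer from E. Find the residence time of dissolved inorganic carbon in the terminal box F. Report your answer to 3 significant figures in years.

Box A: F(A→B) = (63.83 + 6.960) − 22.33 = 48.460 Gt C/yr.
Box B: F(B→C) = (48.460 + 26.69) − 22.54 = 52.610 Gt C/yr.
Box C: F(C→D) = (52.610 + 8.226) − 23.95 = 36.886 Gt C/yr.
Box D: F(D→E) = (36.886 + 8.303) − 12.90 = 32.289 Gt C/yr.
Box E: F(E→F) = (32.289 + 5.295) − 20.45 = 17.134 Gt C/yr.
Box F throughput = its input = 17.134 Gt C/yr; τ = 207200 / 17.134 = 12090 yr.

12100 yr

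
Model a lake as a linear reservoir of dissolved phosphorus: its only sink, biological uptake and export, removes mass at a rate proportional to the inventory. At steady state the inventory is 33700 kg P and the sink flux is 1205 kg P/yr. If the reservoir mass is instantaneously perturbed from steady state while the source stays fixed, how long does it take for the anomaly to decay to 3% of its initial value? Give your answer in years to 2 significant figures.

98 yr

For a linear reservoir the anomaly decays as exp(−t/τ) with τ = M/F = 33700/1205 = 27.97 yr.
exp(−t/τ) = 0.03 ⇒ t = −τ ln(0.03) = 27.97 × 3.507 = 98.07 yr.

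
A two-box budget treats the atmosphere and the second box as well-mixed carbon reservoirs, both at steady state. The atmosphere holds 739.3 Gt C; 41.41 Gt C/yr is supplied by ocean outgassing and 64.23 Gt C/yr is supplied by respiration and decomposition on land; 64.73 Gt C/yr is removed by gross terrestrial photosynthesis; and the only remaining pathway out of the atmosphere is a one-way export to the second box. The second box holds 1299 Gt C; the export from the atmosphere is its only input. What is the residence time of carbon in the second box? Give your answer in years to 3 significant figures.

Balance the atmosphere: ΣF_in = 41.41 + 64.23 = 105.64 Gt C/yr.
Export to the second box = ΣF_in − (64.73) = 40.910 Gt C/yr.
At steady state the output of the second box equals its input, 40.910 Gt C/yr.
τ = M / F = 1299 / 40.910 = 31.75 yr.

31.8 yr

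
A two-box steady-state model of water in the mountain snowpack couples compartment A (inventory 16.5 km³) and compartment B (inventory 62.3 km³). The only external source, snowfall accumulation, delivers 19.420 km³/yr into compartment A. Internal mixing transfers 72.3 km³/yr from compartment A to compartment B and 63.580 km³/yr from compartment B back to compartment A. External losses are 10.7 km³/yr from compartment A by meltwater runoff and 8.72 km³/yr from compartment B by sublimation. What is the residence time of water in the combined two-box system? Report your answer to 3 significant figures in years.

Residence time in the combined system uses the total inventory and the total *external* removal — internal exchanges between the two boxes cancel.
M_total = 16.5 + 62.3 = 78.800 km³.
ΣF_external_out = 10.7 + 8.72 = 19.420 km³/yr.
τ = M_total / ΣF_ext = 78.800 / 19.420 = 4.058 yr.

4.06 yr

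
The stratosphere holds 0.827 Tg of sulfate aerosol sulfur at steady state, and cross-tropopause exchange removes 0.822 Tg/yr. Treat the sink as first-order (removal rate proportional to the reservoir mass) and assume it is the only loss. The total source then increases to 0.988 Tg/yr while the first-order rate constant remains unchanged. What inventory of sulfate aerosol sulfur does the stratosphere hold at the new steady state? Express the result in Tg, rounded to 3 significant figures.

Rate constant k = F/M = 0.822 / 0.827 = 0.9940 yr⁻¹.
At the new steady state, source = k·M_new ⇒ M_new = 0.988 / 0.9940 = 0.9940 Tg.
(Equivalently M_new = M × F_new/F_old = 0.827 × 0.988/0.822.)

0.994 Tg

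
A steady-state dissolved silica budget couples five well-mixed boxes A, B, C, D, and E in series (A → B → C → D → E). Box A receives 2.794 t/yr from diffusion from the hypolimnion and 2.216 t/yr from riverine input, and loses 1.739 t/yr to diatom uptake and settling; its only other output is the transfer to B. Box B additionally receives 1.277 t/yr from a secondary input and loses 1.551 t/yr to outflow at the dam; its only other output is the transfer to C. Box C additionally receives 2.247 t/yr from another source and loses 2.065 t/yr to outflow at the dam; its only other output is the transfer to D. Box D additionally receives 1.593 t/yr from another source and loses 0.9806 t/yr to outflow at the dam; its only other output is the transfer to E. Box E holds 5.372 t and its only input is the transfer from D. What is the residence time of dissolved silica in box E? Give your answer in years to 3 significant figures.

Box A: F(A→B) = (2.794 + 2.216) − 1.739 = 3.2710 t/yr.
Box B: F(B→C) = (3.2710 + 1.277) − 1.551 = 2.9970 t/yr.
Box C: F(C→D) = (2.9970 + 2.247) − 2.065 = 3.1790 t/yr.
Box D: F(D→E) = (3.1790 + 1.593) − 0.9806 = 3.7914 t/yr.
Box E throughput = its input = 3.7914 t/yr; τ = 5.372 / 3.7914 = 1.417 yr.

1.42 yr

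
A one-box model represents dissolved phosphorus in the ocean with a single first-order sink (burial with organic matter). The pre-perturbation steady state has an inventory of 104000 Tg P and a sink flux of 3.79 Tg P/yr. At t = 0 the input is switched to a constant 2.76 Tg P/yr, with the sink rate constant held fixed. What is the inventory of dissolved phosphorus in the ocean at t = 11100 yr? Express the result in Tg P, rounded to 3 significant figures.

Residence time τ = M₀/F₀ = 27440 yr. The eventual steady state is M_∞ = M₀·(F₁/F₀) = 104000 × 2.76/3.79 = 75736 Tg P.
The anomaly ΔM(t) = M(t) − M_∞ decays as ΔM₀·e^(−t/τ) with ΔM₀ = 104000 − 75736 = 28260 Tg P.
At t = 11100 yr, e^(−t/τ) = e^(−0.4045) = 0.6673, so ΔM = 18860 Tg P and M = 75736 + 18860 = 94597 Tg P.

94600 Tg P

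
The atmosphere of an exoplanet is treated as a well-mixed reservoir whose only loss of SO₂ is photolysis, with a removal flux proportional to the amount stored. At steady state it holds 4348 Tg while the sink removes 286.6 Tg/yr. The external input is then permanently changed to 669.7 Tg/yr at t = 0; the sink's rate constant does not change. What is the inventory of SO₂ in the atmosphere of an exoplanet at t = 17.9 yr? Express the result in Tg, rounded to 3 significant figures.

8370 Tg

Residence time τ = M₀/F₀ = 15.17 yr. The eventual steady state is M_∞ = M₀·(F₁/F₀) = 4348 × 669.7/286.6 = 10160 Tg.
The anomaly ΔM(t) = M(t) − M_∞ decays as ΔM₀·e^(−t/τ) with ΔM₀ = 4348 − 10160 = −5812 Tg.
At t = 17.9 yr, e^(−t/τ) = e^(−1.180) = 0.3073, so ΔM = −1786 Tg and M = 10160 − 1786 = 8373.9 Tg.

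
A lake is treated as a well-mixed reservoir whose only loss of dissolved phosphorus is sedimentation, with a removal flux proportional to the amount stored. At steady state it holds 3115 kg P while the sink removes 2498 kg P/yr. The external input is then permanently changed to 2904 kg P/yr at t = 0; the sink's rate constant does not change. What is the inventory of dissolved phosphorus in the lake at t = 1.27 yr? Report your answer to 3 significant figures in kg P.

The sink rate constant is k = F₀/M₀ = 2498/3115 = 0.8019 yr⁻¹.
Solving dM/dt = F₁ − kM with M(0) = M₀ gives M(t) = F₁/k + (M₀ − F₁/k)·e^(−kt).
F₁/k = 2904/0.8019 = 3621.3 kg P; kt = 0.8019 × 1.27 = 1.018, e^(−kt) = 0.3612.
M(1.27) = 3621.3 + (3115 − 3621.3) × 0.3612 = 3621.3 − 182.8 = 3438.4 kg P.

3440 kg P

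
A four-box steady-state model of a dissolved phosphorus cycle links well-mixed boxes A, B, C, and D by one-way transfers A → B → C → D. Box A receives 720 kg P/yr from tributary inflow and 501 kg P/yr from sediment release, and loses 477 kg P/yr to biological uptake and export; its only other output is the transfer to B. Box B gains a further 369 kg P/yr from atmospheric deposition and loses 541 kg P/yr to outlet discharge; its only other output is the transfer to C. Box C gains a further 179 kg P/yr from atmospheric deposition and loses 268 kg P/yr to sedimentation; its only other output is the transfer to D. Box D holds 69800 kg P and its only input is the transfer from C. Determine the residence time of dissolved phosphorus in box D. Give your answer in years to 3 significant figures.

Box A: F(A→B) = (720 + 501) − 477 = 744.00 kg P/yr.
Box B: F(B→C) = (744.00 + 369) − 541 = 572.00 kg P/yr.
Box C: F(C→D) = (572.00 + 179) − 268 = 483.00 kg P/yr.
Box D throughput = its input = 483.00 kg P/yr; τ = 69800 / 483.00 = 144.5 yr.

145 yr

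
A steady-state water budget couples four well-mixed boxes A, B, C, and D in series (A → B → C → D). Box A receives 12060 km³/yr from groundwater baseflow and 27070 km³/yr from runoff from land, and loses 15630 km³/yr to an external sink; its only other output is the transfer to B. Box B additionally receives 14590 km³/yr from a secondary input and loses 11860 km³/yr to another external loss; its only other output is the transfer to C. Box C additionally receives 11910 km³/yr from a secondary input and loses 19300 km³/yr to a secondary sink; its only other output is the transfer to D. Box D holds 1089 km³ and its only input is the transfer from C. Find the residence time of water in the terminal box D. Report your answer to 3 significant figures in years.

Box A: F(A→B) = (12060 + 27070) − 15630 = 23500 km³/yr.
Box B: F(B→C) = (23500 + 14590) − 11860 = 26230 km³/yr.
Box C: F(C→D) = (26230 + 11910) − 19300 = 18840 km³/yr.
Box D throughput = its input = 18840 km³/yr; τ = 1089 / 18840 = 0.05780 yr.

0.0578 yr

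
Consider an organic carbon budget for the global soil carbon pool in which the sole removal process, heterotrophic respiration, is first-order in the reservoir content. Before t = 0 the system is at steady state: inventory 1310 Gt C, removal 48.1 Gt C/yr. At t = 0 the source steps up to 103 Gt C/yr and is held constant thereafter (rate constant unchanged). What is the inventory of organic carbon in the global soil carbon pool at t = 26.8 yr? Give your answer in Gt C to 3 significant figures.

τ = M₀/F₀ = 1310/48.1 = 27.23 yr; rate constant k = 1/τ.
New steady state M_∞ = F₁/k = F₁·τ = 103 × 27.23 = 2805.2 Gt C.
M(t) = M_∞ + (M₀ − M_∞)·e^(−t/τ); t/τ = 26.8/27.23 = 0.9840, so e^(−t/τ) = 0.3738.
M(t) = 2805.2 − 1495 × 0.3738 = 2246.3 Gt C.

2250 Gt C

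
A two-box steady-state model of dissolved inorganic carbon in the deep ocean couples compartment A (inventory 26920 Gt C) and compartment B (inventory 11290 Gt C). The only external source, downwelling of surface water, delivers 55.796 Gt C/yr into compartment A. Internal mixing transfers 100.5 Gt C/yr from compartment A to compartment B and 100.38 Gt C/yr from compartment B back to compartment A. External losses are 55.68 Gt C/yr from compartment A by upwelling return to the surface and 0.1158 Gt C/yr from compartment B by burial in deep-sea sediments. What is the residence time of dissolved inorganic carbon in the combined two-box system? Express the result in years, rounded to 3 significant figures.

685 yr

For the system as a whole, the A↔B exchange is internal and contributes nothing to the throughput; only the external sinks remove mass.
M_total = 26920 + 11290 = 38210 Gt C.
ΣF_external_out = 55.68 + 0.1158 = 55.796 Gt C/yr.
τ = M_total / ΣF_ext = 38210 / 55.796 = 684.8 yr.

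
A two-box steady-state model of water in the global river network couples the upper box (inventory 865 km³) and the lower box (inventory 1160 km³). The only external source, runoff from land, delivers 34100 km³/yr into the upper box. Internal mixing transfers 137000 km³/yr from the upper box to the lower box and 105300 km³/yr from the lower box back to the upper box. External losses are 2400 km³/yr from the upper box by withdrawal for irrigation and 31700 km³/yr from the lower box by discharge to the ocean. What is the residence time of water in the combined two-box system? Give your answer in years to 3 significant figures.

For the system as a whole, the A↔B exchange is internal and contributes nothing to the throughput; only the external sinks remove mass.
M_total = 865 + 1160 = 2025.0 km³.
ΣF_external_out = 2400 + 31700 = 34100 km³/yr.
τ = M_total / ΣF_ext = 2025.0 / 34100 = 0.05938 yr.

0.0594 yr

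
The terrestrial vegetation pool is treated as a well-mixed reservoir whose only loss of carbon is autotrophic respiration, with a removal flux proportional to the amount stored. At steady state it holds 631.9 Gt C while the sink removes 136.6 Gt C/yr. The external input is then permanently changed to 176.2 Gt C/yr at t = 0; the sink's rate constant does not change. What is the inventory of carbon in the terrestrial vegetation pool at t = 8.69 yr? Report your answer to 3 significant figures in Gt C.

Residence time τ = M₀/F₀ = 4.626 yr. The eventual steady state is M_∞ = M₀·(F₁/F₀) = 631.9 × 176.2/136.6 = 815.09 Gt C.
The anomaly ΔM(t) = M(t) − M_∞ decays as ΔM₀·e^(−t/τ) with ΔM₀ = 631.9 − 815.09 = −183.2 Gt C.
At t = 8.69 yr, e^(−t/τ) = e^(−1.879) = 0.1528, so ΔM = −27.99 Gt C and M = 815.09 − 27.99 = 787.09 Gt C.

787 Gt C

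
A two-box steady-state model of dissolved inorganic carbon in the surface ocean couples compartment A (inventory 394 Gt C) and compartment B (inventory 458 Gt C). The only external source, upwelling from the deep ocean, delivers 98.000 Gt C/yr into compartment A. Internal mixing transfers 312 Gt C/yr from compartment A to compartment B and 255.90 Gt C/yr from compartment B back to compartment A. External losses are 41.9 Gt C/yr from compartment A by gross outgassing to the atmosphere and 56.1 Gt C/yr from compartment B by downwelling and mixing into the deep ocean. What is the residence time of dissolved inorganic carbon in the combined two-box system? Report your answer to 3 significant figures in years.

Residence time in the combined system uses the total inventory and the total *external* removal — internal exchanges between the two boxes cancel.
M_total = 394 + 458 = 852.00 Gt C.
ΣF_external_out = 41.9 + 56.1 = 98.000 Gt C/yr.
τ = M_total / ΣF_ext = 852.00 / 98.000 = 8.694 yr.

8.69 yr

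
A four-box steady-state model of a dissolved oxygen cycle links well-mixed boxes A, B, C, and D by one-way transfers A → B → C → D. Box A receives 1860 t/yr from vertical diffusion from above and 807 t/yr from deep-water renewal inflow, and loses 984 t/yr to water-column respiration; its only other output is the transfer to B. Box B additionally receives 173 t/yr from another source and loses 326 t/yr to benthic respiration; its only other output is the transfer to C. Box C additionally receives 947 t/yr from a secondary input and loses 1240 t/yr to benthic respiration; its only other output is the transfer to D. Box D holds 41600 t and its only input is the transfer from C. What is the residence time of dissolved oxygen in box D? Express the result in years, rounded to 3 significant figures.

Box A: F(A→B) = (1860 + 807) − 984 = 1683.0 t/yr.
Box B: F(B→C) = (1683.0 + 173) − 326 = 1530.0 t/yr.
Box C: F(C→D) = (1530.0 + 947) − 1240 = 1237.0 t/yr.
Box D throughput = its input = 1237.0 t/yr; τ = 41600 / 1237.0 = 33.63 yr.

33.6 yr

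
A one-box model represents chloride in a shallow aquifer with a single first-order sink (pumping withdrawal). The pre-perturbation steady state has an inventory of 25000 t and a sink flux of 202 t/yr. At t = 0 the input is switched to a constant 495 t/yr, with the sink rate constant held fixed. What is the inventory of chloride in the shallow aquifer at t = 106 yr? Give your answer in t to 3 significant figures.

45900 t

τ = M₀/F₀ = 25000/202 = 123.8 yr; rate constant k = 1/τ.
New steady state M_∞ = F₁/k = F₁·τ = 495 × 123.8 = 61262 t.
M(t) = M_∞ + (M₀ − M_∞)·e^(−t/τ); t/τ = 106/123.8 = 0.8565, so e^(−t/τ) = 0.4247.
M(t) = 61262 − 36260 × 0.4247 = 45863 t.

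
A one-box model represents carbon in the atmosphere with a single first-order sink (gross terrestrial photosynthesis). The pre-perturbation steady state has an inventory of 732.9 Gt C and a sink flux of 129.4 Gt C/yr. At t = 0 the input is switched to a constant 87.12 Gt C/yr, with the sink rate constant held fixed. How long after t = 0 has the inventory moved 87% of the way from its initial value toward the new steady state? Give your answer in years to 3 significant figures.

τ = M₀/F₀ = 732.9/129.4 = 5.664 yr.
The remaining gap fraction is e^(−t/τ); 87% covered ⇒ e^(−t/τ) = 0.130.
t = −τ ln(0.130) = 5.664 × 2.040 = 11.56 yr.

11.6 yr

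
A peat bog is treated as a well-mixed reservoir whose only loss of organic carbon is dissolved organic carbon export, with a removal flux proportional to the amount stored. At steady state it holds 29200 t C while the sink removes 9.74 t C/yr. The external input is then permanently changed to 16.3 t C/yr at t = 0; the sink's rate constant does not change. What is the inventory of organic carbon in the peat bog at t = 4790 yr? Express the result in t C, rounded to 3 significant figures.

44900 t C

Residence time τ = M₀/F₀ = 2998 yr. The eventual steady state is M_∞ = M₀·(F₁/F₀) = 29200 × 16.3/9.74 = 48867 t C.
The anomaly ΔM(t) = M(t) − M_∞ decays as ΔM₀·e^(−t/τ) with ΔM₀ = 29200 − 48867 = −19670 t C.
At t = 4790 yr, e^(−t/τ) = e^(−1.598) = 0.2023, so ΔM = −3980 t C and M = 48867 − 3980 = 44887 t C.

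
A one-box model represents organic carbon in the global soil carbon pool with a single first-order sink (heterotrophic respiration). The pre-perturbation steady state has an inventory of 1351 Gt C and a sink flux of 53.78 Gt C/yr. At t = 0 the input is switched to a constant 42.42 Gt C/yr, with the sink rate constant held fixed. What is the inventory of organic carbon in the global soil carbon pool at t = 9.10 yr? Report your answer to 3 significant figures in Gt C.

1260 Gt C

The sink rate constant is k = F₀/M₀ = 53.78/1351 = 0.03981 yr⁻¹.
Solving dM/dt = F₁ − kM with M(0) = M₀ gives M(t) = F₁/k + (M₀ − F₁/k)·e^(−kt).
F₁/k = 42.42/0.03981 = 1065.6 Gt C; kt = 0.03981 × 9.10 = 0.3622, e^(−kt) = 0.6961.
M(9.10) = 1065.6 + (1351 − 1065.6) × 0.6961 = 1065.6 + 198.7 = 1264.3 Gt C.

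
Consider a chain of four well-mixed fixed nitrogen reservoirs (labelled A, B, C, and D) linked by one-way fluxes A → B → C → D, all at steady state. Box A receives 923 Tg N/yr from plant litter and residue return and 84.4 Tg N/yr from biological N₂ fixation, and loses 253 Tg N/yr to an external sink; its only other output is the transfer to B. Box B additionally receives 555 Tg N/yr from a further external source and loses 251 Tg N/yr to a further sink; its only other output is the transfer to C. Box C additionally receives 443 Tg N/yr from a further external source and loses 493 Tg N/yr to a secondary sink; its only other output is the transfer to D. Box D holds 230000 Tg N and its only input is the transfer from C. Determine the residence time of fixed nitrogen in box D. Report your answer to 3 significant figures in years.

228 yr

Box A: F(A→B) = (923 + 84.4) − 253 = 754.40 Tg N/yr.
Box B: F(B→C) = (754.40 + 555) − 251 = 1058.4 Tg N/yr.
Box C: F(C→D) = (1058.4 + 443) − 493 = 1008.4 Tg N/yr.
Box D throughput = its input = 1008.4 Tg N/yr; τ = 230000 / 1008.4 = 228.1 yr.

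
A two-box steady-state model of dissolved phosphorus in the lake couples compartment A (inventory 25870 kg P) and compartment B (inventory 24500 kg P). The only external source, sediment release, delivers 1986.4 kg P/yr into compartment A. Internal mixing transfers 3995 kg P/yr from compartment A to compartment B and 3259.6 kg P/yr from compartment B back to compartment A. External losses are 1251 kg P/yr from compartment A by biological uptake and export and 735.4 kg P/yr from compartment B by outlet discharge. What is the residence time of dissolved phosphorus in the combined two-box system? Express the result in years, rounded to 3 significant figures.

Treat the two boxes together as one reservoir: the mixing fluxes between them are internal recycling, so τ = ΣM / Σ(external losses).
M_total = 25870 + 24500 = 50370 kg P.
ΣF_external_out = 1251 + 735.4 = 1986.4 kg P/yr.
τ = M_total / ΣF_ext = 50370 / 1986.4 = 25.36 yr.

25.4 yr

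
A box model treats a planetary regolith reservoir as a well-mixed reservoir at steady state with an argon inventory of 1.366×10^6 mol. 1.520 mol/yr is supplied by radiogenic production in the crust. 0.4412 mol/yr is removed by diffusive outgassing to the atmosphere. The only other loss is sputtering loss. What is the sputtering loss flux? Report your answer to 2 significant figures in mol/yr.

At steady state ΣF_in = ΣF_out.
ΣF_in = 1.5200 mol/yr.
Sputtering loss flux = ΣF_in − (0.4412) = 1.5200 − 0.4412 = 1.079 mol/yr.

1.1 mol/yr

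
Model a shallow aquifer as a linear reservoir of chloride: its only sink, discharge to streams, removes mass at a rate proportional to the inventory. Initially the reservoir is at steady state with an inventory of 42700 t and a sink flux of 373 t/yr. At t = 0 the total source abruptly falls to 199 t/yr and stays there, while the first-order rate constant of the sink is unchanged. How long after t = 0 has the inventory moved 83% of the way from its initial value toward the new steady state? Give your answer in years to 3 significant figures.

203 yr

τ = M₀/F₀ = 42700/373 = 114.5 yr.
The remaining gap fraction is e^(−t/τ); 83% covered ⇒ e^(−t/τ) = 0.170.
t = −τ ln(0.170) = 114.5 × 1.772 = 202.8 yr.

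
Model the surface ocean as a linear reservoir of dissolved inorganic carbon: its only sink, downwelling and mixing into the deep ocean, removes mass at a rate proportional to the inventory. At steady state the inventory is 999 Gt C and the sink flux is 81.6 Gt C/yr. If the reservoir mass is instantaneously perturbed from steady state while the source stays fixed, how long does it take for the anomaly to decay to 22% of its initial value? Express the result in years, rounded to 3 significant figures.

18.5 yr

For a linear reservoir the anomaly decays as exp(−t/τ) with τ = M/F = 999/81.6 = 12.24 yr.
exp(−t/τ) = 0.22 ⇒ t = −τ ln(0.22) = 12.24 × 1.514 = 18.54 yr.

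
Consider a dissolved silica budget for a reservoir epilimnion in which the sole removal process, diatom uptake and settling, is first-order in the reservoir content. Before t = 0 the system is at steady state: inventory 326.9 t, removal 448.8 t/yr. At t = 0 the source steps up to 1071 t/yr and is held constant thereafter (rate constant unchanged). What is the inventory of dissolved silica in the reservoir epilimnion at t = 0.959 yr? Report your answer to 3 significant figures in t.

Residence time τ = M₀/F₀ = 0.7284 yr. The eventual steady state is M_∞ = M₀·(F₁/F₀) = 326.9 × 1071/448.8 = 780.10 t.
The anomaly ΔM(t) = M(t) − M_∞ decays as ΔM₀·e^(−t/τ) with ΔM₀ = 326.9 − 780.10 = −453.2 t.
At t = 0.959 yr, e^(−t/τ) = e^(−1.317) = 0.2680, so ΔM = −121.5 t and M = 780.10 − 121.5 = 658.62 t.

659 t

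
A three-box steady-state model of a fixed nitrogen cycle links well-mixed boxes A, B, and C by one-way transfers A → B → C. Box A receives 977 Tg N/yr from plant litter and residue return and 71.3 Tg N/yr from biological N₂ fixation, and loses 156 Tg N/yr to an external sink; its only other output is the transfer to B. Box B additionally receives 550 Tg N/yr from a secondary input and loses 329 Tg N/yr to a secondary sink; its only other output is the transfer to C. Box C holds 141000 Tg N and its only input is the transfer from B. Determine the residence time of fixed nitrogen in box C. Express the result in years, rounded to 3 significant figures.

Box A: F(A→B) = (977 + 71.3) − 156 = 892.30 Tg N/yr.
Box B: F(B→C) = (892.30 + 550) − 329 = 1113.3 Tg N/yr.
Box C throughput = its input = 1113.3 Tg N/yr; τ = 141000 / 1113.3 = 126.7 yr.

127 yr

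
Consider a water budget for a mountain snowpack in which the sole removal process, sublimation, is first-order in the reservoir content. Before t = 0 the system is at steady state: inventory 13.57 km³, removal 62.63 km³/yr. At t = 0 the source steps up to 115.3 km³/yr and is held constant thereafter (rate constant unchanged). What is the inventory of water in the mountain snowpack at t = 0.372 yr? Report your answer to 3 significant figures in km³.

22.9 km³

τ = M₀/F₀ = 13.57/62.63 = 0.2167 yr; rate constant k = 1/τ.
New steady state M_∞ = F₁/k = F₁·τ = 115.3 × 0.2167 = 24.982 km³.
M(t) = M_∞ + (M₀ − M_∞)·e^(−t/τ); t/τ = 0.372/0.2167 = 1.717, so e^(−t/τ) = 0.1796.
M(t) = 24.982 − 11.41 × 0.1796 = 22.932 km³.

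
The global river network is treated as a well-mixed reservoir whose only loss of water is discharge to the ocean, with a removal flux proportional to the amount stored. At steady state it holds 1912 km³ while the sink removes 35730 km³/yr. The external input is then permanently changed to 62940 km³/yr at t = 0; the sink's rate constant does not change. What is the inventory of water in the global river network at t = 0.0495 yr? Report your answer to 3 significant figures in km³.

τ = M₀/F₀ = 1912/35730 = 0.05351 yr; rate constant k = 1/τ.
New steady state M_∞ = F₁/k = F₁·τ = 62940 × 0.05351 = 3368.1 km³.
M(t) = M_∞ + (M₀ − M_∞)·e^(−t/τ); t/τ = 0.0495/0.05351 = 0.9250, so e^(−t/τ) = 0.3965.
M(t) = 3368.1 − 1456 × 0.3965 = 2790.7 km³.

2790 km³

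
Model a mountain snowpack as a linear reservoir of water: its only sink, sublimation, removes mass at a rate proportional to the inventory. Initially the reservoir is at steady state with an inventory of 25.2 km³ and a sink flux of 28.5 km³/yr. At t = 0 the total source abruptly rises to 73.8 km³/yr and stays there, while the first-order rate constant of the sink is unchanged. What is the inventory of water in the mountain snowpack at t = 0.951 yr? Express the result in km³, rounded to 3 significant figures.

The sink rate constant is k = F₀/M₀ = 28.5/25.2 = 1.131 yr⁻¹.
Solving dM/dt = F₁ − kM with M(0) = M₀ gives M(t) = F₁/k + (M₀ − F₁/k)·e^(−kt).
F₁/k = 73.8/1.131 = 65.255 km³; kt = 1.131 × 0.951 = 1.076, e^(−kt) = 0.3411.
M(0.951) = 65.255 + (25.2 − 65.255) × 0.3411 = 65.255 − 13.66 = 51.591 km³.

51.6 km³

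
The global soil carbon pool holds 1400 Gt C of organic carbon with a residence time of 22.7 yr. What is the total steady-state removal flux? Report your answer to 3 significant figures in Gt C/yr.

F = M / τ = 1400 / 22.7 = 61.67 Gt C/yr.

61.7 Gt C/yr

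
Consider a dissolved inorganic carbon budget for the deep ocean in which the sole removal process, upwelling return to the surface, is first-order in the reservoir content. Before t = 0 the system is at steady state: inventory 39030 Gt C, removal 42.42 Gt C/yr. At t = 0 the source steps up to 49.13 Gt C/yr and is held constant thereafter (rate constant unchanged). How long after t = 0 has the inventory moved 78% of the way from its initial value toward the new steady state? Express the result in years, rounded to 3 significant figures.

τ = M₀/F₀ = 39030/42.42 = 920.1 yr.
The remaining gap fraction is e^(−t/τ); 78% covered ⇒ e^(−t/τ) = 0.220.
t = −τ ln(0.220) = 920.1 × 1.514 = 1393 yr.

1390 yr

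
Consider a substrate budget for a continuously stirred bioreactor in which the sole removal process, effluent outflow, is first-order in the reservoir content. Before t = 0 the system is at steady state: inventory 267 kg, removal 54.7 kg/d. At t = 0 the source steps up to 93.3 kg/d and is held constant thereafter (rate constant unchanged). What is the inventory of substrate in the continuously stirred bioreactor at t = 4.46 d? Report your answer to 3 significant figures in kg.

380 kg

τ = M₀/F₀ = 267/54.7 = 4.881 d; rate constant k = 1/τ.
New steady state M_∞ = F₁/k = F₁·τ = 93.3 × 4.881 = 455.41 kg.
M(t) = M_∞ + (M₀ − M_∞)·e^(−t/τ); t/τ = 4.46/4.881 = 0.9137, so e^(−t/τ) = 0.4010.
M(t) = 455.41 − 188.4 × 0.4010 = 379.85 kg.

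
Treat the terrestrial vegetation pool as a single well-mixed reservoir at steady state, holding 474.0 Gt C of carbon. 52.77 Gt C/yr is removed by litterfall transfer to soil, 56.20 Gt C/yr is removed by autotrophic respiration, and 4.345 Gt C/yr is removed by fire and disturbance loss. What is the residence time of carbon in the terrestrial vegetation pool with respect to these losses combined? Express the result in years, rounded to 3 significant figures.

Total removal = 52.77 + 56.20 + 4.345 = 113.32 Gt C/yr.
τ = M / ΣF_out = 474.0 / 113.32 = 4.183 yr.

4.18 yr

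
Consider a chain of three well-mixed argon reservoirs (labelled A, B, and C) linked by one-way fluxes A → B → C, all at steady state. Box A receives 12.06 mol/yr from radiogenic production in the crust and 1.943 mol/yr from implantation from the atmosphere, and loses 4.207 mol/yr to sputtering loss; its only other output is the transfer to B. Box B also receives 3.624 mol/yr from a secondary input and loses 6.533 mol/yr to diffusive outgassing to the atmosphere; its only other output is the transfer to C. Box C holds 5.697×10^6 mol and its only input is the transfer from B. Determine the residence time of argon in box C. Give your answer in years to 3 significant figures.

Box A: F(A→B) = (12.06 + 1.943) − 4.207 = 9.7960 mol/yr.
Box B: F(B→C) = (9.7960 + 3.624) − 6.533 = 6.8870 mol/yr.
Box C throughput = its input = 6.8870 mol/yr; τ = 5.697×10^6 / 6.8870 = 827200 yr.

827000 yr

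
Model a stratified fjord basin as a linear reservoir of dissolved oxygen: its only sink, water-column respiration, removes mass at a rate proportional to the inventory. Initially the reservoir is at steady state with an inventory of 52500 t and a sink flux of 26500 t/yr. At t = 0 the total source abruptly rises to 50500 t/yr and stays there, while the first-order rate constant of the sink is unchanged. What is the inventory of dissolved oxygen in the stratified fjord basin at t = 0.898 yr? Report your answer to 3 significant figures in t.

Residence time τ = M₀/F₀ = 1.981 yr. The eventual steady state is M_∞ = M₀·(F₁/F₀) = 52500 × 50500/26500 = 100050 t.
The anomaly ΔM(t) = M(t) − M_∞ decays as ΔM₀·e^(−t/τ) with ΔM₀ = 52500 − 100050 = −47550 t.
At t = 0.898 yr, e^(−t/τ) = e^(−0.4533) = 0.6355, so ΔM = −30220 t and M = 100050 − 30220 = 69829 t.

69800 t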